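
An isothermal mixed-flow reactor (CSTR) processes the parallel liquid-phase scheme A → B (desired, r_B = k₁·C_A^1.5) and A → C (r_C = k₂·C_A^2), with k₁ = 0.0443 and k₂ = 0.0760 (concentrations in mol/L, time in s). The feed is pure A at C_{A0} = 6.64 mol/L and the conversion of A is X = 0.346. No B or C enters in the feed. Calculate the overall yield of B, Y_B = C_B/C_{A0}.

0.0756

Exit C_A = C_{A0}(1−X) = 6.64×0.654 = 4.343 mol/L.
Rates in a CSTR are evaluated at the outlet concentration: r_B = 0.0443×4.343^1.5 = 0.4009, r_C = 0.0760×4.343^2 = 1.433.
Fraction of consumed A going to B: r_B/(r_B+r_C) = 0.2186.
C_B = 0.2186·C_{A0}·X = 0.2186×6.64×0.346 = 0.502 mol/L; Y_B = C_B/C_{A0} = 0.0756.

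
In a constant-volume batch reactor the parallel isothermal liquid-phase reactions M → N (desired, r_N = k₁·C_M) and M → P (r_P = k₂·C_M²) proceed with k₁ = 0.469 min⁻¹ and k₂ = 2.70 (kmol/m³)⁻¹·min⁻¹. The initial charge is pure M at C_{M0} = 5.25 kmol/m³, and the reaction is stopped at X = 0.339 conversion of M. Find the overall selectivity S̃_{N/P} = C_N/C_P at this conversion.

C_M = C_{M0}(1−X) = 3.470 kmol/m³.
Along a PFR/batch, dC_N/dC_M = −r_N/(r_N+r_P) = −k₁/(k₁+k₂·C_M).
Integrating from C_{M0} to C_M: C_N = (0.469/2.70)·ln[(0.469+2.70·5.25)/(0.469+2.70·3.47)] = 0.1737·ln(14.64/9.839) = 0.06908 kmol/m³.
C_P = (C_{M0}−C_M)−C_N = 1.711 kmol/m³; S̃_{N/P} = 0.06908/1.711 = 0.0404.

0.0404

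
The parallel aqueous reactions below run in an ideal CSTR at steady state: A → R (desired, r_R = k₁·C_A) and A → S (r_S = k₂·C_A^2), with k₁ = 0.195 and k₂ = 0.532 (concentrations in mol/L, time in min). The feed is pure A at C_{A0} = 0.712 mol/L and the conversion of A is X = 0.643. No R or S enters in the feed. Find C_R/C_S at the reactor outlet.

Exit C_A = C_{A0}(1−X) = 0.712×0.357 = 0.2542 mol/L.
Rates in a CSTR are evaluated at the outlet concentration: r_R = 0.195×0.2542 = 0.04957, r_S = 0.532×0.2542^2 = 0.03437.
Overall selectivity = C_R/C_S = r_Rτ/(r_Sτ) = r_R/r_S = 1.44.

1.44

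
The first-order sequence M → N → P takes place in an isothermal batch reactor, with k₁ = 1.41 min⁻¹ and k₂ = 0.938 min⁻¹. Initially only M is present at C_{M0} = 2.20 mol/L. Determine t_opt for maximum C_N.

0.864 min

For first-order series the maximum of C_N occurs at t_opt = ln(k₂/k₁)/(k₂−k₁).
= ln(0.938/1.41)/(0.938−1.41) = ln(0.6652)/-0.4720 = -0.4076/-0.4720 = 0.864 min.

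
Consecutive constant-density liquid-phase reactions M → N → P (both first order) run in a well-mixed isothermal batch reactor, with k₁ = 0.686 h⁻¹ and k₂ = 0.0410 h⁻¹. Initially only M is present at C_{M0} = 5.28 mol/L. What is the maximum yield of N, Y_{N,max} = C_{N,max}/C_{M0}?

0.836

For a first-order series the maximum intermediate yield is C_{N,max}/C_{M0} = (k₁/k₂)^[k₂/(k₂−k₁)].
= (0.686/0.0410)^(0.0410/(0.0410−0.686)) = (16.73)^(-0.06357) = 0.8360.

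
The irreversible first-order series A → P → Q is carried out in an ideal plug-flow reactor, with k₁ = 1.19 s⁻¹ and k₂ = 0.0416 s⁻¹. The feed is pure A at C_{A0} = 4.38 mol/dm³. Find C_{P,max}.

For a first-order series the maximum intermediate yield is C_{P,max}/C_{A0} = (k₁/k₂)^[k₂/(k₂−k₁)].
= (1.19/0.0416)^(0.0416/(0.0416−1.19)) = (28.61)^(-0.03622) = 0.8856.
C_{P,max} = 0.8856×4.38 = 3.88 mol/dm³.

3.88 mol/dm³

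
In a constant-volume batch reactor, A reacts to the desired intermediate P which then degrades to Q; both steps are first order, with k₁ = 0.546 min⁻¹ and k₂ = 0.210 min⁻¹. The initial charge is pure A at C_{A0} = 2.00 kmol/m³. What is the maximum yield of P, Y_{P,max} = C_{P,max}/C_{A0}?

0.550

At the optimum, C_{P,max}/C_{A0} = (k₁/k₂)^[k₂/(k₂−k₁)].
= (0.546/0.210)^(0.210/(0.210−0.546)) = (2.600)^(-0.6250) = 0.5504.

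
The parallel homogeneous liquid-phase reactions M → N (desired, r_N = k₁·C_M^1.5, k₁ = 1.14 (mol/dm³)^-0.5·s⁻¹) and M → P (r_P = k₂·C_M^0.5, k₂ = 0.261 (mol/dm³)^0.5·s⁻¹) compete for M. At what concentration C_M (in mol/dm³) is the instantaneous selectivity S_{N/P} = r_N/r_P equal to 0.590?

S_{N/P} = (k₁/k₂)·C_M ⇒ C_M = S·k₂/k₁.
= 0.590×0.261/1.14 = 0.135 mol/dm³.

0.135 mol/dm³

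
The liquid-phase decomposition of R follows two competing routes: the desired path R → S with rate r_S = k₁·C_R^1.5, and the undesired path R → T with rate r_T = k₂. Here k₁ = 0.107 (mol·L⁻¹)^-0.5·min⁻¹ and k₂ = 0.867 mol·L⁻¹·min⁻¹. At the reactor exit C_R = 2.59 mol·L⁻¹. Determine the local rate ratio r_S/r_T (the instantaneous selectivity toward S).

S_{S/T} = r_S/r_T = (k₁·C_R^1.5)/(k₂) = (k₁/k₂)·C_R^1.5.
= (0.107×2.590^1.5) / (0.867) = 0.4460/0.8670 = 0.514.
Since the desired path is higher order in R, keeping C_R high (PFR or concentrated feed) favours S.

0.514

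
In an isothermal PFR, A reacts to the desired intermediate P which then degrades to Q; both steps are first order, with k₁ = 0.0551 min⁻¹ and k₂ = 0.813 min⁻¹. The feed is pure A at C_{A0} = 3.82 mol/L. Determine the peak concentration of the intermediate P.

Evaluating C_P at τ_opt = ln(k₂/k₁)/(k₂−k₁) gives C_{P,max}/C_{A0} = (k₁/k₂)^[k₂/(k₂−k₁)].
= (0.0551/0.813)^(0.813/(0.813−0.0551)) = (0.06777)^(1.073) = 0.05573.
C_{P,max} = 0.05573×3.82 = 0.213 mol/L.

0.213 mol/L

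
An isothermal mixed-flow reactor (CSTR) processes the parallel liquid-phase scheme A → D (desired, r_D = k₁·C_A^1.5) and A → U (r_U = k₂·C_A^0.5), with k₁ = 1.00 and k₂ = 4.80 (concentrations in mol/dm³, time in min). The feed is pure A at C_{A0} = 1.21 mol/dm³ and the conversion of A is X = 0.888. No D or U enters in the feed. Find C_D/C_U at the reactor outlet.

Exit C_A = C_{A0}(1−X) = 1.21×0.112 = 0.1355 mol/dm³.
Rates in a CSTR are evaluated at the outlet concentration: r_D = 1.00×0.1355^1.5 = 0.04989, r_U = 4.80×0.1355^0.5 = 1.767.
Overall selectivity = C_D/C_U = r_Dτ/(r_Uτ) = r_D/r_U = 0.0282.

0.0282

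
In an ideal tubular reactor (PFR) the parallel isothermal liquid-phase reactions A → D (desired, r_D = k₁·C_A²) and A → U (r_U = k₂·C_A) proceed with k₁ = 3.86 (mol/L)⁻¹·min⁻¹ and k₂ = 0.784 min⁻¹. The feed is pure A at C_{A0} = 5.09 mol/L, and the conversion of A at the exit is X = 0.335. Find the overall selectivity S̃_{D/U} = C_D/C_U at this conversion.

C_A = C_{A0}(1−X) = 3.385 mol/L.
Along a PFR/batch, dC_U/dC_A = −r_U/(r_D+r_U) = −k₂/(k₂+k₁·C_A).
Integrating from C_{A0} to C_A: C_U = (0.784/3.86)·ln[(0.784+3.86·5.09)/(0.784+3.86·3.38)] = 0.2031·ln(20.43/13.85) = 0.07897 mol/L.
Then C_D = (C_{A0}−C_A) − C_U = 1.705 − 0.07897 = 1.626 mol/L.
S̃_{D/U} = C_D/C_U = 1.626/0.07897 = 20.6.

20.6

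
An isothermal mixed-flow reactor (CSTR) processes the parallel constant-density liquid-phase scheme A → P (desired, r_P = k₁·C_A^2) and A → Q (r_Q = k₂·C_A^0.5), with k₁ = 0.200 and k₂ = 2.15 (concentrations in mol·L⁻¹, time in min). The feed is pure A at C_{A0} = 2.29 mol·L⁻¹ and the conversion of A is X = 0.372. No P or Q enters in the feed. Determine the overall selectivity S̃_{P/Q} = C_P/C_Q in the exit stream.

Exit C_A = C_{A0}(1−X) = 2.29×0.628 = 1.438 mol·L⁻¹.
In a CSTR the entire volume is at exit conditions, so r_P = 0.200×1.438^2 = 0.4136 and r_Q = 2.15×1.438^0.5 = 2.578.
Overall selectivity = C_P/C_Q = r_Pτ/(r_Qτ) = r_P/r_Q = 0.160.

0.160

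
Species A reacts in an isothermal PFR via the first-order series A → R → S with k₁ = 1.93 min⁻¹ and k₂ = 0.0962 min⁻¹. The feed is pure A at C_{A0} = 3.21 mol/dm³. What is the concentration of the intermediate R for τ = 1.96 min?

Solving the coupled first-order balances gives C_R(τ) = [k₁/(k₂−k₁)]·C_{A0}·(e^(−k₁τ) − e^(−k₂τ)).
e^(−k₁τ) = e^(−1.93×1.96) = e^(−3.783) = 0.02276; e^(−k₂τ) = e^(−0.1886) = 0.8282.
C_R = 1.93×3.21/(0.0962−1.93) × (0.02276−0.8282) = (-3.378)×(-0.8054) = 2.721 mol/dm³.

2.72 mol/dm³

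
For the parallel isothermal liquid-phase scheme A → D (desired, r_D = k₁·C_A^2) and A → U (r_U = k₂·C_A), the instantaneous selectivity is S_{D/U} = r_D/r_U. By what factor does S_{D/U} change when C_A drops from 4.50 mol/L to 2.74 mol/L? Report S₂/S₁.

0.609

S_{D/U} = (k₁/k₂)·C_A, so S₂/S₁ = (C_{A,2}/C_{A,1}).
= 2.74/4.50 = 0.609.
Selectivity toward D falls as C_A falls — high-concentration operation is favoured.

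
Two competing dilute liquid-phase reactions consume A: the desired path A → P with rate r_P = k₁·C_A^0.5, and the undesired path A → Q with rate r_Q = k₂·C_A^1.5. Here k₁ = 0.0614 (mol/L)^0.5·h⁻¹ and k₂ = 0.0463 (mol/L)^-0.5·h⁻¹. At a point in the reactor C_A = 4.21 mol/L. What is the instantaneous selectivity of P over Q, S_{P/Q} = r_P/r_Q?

0.315

S_{P/Q} = r_P/r_Q = (k₁·C_A^0.5)/(k₂·C_A^1.5) = (k₁/k₂)·C_A⁻¹.
= (0.0614×4.210^0.5) / (0.0463×4.210^1.5) = 0.1260/0.3999 = 0.315.
The undesired path is higher order in A, so low C_A (CSTR or dilute feed) favours P.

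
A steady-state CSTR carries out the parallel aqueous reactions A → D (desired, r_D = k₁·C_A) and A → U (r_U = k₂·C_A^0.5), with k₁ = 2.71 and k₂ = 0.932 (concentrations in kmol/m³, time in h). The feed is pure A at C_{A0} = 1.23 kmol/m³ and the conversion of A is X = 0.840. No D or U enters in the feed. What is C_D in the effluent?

Exit C_A = C_{A0}(1−X) = 1.23×0.160 = 0.1968 kmol/m³.
Rates in a CSTR are evaluated at the outlet concentration: r_D = 2.71×0.1968 = 0.5333, r_U = 0.932×0.1968^0.5 = 0.4135.
Fraction of consumed A going to D: r_D/(r_D+r_U) = 0.5633.
C_D = 0.5633·C_{A0}·X = 0.5633×1.23×0.840 = 0.582 kmol/m³.

0.582 kmol/m³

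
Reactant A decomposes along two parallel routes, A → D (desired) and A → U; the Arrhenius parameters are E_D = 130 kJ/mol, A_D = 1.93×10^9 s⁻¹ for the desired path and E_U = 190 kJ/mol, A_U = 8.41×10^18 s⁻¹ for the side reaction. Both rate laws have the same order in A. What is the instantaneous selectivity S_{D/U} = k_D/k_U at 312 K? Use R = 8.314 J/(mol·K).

Since both paths have the same order in A, the concentration cancels and S_{D/U} = k_D/k_U = (A_D/A_U)·exp[(E_U−E_D)/(RT)].
(E_U−E_D)/(RT) = (190−130)×10³/(8.314×312) = 60000/2594 = 23.13.
k_D/k_U = (1.93×10^9/8.41×10^18)·exp(23.13) = 2.295×10^-10 × 1.110×10^10 = 2.55.
Since E_D < E_U, lowering the temperature improves selectivity toward D.

2.55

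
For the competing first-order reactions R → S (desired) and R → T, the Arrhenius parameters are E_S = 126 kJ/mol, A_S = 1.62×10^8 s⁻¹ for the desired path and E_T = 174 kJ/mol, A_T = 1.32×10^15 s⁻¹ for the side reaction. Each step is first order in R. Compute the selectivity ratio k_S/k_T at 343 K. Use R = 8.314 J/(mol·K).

2.51

Since both paths have the same order in R, the concentration cancels and S_{S/T} = k_S/k_T = (A_S/A_T)·exp[(E_T−E_S)/(RT)].
(E_T−E_S)/(RT) = (174−126)×10³/(8.314×343) = 48000/2852 = 16.83.
k_S/k_T = (1.62×10^8/1.32×10^15)·exp(16.83) = 1.227×10^-7 × 2.042×10^7 = 2.51.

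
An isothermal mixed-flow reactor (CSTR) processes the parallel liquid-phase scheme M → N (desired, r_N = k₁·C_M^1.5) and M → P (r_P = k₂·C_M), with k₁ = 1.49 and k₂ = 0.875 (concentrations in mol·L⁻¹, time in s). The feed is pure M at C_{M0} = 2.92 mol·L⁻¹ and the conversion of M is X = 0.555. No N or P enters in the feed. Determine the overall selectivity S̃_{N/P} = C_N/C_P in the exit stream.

1.94

Exit C_M = C_{M0}(1−X) = 2.92×0.445 = 1.299 mol·L⁻¹.
A CSTR operates uniformly at the exit composition, giving r_N = 2.207 and r_P = 1.137 (each k·C_M^n at C_M = 1.299).
Overall selectivity = C_N/C_P = r_Nτ/(r_Pτ) = r_N/r_P = 1.94.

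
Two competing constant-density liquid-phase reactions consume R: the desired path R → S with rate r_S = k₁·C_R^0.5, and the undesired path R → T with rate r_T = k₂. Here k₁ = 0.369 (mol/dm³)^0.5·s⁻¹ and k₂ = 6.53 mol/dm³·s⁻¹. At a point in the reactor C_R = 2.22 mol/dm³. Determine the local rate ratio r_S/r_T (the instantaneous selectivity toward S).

S_{S/T} = r_S/r_T = (k₁·C_R^0.5)/(k₂) = (k₁/k₂)·C_R^0.5.
= (0.369×2.220^0.5) / (6.53) = 0.5498/6.530 = 0.0842.

0.0842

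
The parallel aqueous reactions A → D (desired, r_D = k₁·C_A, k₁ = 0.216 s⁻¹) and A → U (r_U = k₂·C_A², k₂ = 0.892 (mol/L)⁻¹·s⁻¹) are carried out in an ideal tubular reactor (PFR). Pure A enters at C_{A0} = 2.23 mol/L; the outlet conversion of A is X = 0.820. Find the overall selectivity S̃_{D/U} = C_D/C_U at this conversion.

0.217

C_A = C_{A0}(1−X) = 0.4014 mol/L.
Along a PFR/batch, dC_D/dC_A = −r_D/(r_D+r_U) = −k₁/(k₁+k₂·C_A).
Integrating from C_{A0} to C_A: C_D = (0.216/0.892)·ln[(0.216+0.892·2.23)/(0.216+0.892·0.401)] = 0.2422·ln(2.205/0.5740) = 0.3259 mol/L.
C_U = (C_{A0}−C_A)−C_D = 1.503 mol/L; S̃_{D/U} = 0.3259/1.503 = 0.217.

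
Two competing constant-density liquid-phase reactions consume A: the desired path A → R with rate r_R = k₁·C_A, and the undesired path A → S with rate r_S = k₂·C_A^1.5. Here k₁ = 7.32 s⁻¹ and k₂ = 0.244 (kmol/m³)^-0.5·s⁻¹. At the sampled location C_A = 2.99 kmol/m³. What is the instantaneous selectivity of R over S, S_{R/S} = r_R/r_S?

17.3

S_{R/S} = r_R/r_S = (k₁·C_A)/(k₂·C_A^1.5) = (k₁/k₂)·C_A^-0.5.
= (7.32×2.990) / (0.244×2.990^1.5) = 21.89/1.262 = 17.3.
The undesired path is higher order in A, so low C_A (CSTR or dilute feed) favours R.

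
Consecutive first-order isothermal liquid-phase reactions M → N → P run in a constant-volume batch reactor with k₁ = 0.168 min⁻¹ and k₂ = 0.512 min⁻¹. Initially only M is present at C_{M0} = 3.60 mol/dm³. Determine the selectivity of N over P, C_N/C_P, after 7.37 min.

For first-order series with pure M initially, C_N(t) = k₁C_{M0}/(k₂−k₁)·(e^(−k₁t) − e^(−k₂t)).
e^(−k₁t) = e^(−0.168×7.37) = e^(−1.238) = 0.2899; e^(−k₂t) = e^(−3.773) = 0.02297.
C_N = 0.168×3.60/(0.512−0.168) × (0.2899−0.02297) = 1.758×0.2669 = 0.4693 mol/dm³.
C_M = C_{M0}e^(−k₁t) = 1.044 mol/dm³, so C_P = C_{M0}−C_M−C_N = 2.087 mol/dm³; C_N/C_P = 0.225.

0.225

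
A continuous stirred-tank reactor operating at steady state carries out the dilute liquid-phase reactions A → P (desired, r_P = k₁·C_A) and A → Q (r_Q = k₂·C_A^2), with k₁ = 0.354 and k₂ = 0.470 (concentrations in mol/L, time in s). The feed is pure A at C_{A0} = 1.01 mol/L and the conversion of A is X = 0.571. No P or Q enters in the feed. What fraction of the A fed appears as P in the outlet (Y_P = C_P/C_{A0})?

Exit C_A = C_{A0}(1−X) = 1.01×0.429 = 0.4333 mol/L.
Rates in a CSTR are evaluated at the outlet concentration: r_P = 0.354×0.4333 = 0.1534, r_Q = 0.470×0.4333^2 = 0.08824.
Fraction of consumed A going to P: r_P/(r_P+r_Q) = 0.6348.
C_P = 0.6348·C_{A0}·X = 0.6348×1.01×0.571 = 0.366 mol/L; Y_P = C_P/C_{A0} = 0.362.

0.362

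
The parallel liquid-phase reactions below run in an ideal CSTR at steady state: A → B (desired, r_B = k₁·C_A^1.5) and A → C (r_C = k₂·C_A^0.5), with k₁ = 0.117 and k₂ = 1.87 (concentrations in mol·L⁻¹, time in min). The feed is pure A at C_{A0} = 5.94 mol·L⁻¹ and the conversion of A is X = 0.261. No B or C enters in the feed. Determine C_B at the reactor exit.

0.334 mol·L⁻¹

Exit C_A = C_{A0}(1−X) = 5.94×0.739 = 4.390 mol·L⁻¹.
Rates in a CSTR are evaluated at the outlet concentration: r_B = 0.117×4.390^1.5 = 1.076, r_C = 1.87×4.390^0.5 = 3.918.
Fraction of consumed A going to B: r_B/(r_B+r_C) = 0.2155.
C_B = 0.2155·C_{A0}·X = 0.2155×5.94×0.261 = 0.334 mol·L⁻¹.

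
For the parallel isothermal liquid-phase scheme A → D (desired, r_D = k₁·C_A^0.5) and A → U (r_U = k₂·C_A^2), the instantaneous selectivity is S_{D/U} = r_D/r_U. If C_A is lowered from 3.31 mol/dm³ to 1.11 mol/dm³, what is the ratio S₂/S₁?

S_{D/U} = (k₁/k₂)·C_A^-1.5, so S₂/S₁ = (C_{A,2}/C_{A,1})^-1.5.
= (1.11/3.31)^(-1.5) = (0.3353)^(-1.5) = 5.15.
Selectivity toward D rises as C_A falls — low-concentration operation is favoured.

5.15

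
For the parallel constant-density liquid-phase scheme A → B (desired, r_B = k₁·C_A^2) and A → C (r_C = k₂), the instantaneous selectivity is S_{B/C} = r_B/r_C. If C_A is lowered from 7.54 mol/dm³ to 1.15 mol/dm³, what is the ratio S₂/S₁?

0.0233

S_{B/C} = (k₁/k₂)·C_A^2, so S₂/S₁ = (C_{A,2}/C_{A,1})^2.
= (1.15/7.54)^2 = (0.1525)^2 = 0.0233.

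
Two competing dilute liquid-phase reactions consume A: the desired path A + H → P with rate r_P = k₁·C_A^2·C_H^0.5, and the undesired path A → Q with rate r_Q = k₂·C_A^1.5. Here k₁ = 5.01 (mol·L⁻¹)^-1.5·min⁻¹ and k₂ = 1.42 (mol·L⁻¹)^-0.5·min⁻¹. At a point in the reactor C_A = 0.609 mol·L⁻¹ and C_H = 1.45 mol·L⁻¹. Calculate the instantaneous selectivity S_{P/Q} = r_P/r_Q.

3.32

S_{P/Q} = r_P/r_Q = (k₁·C_A^2·C_H^0.5)/(k₂·C_A^1.5) = (k₁/k₂)·C_A^0.5·C_H^0.5.
= (5.01×0.6090^2×1.450^0.5) / (1.42×0.6090^1.5) = 2.237/0.6749 = 3.32.
Since the desired path is higher order in A, keeping C_A high (PFR or concentrated feed) favours P.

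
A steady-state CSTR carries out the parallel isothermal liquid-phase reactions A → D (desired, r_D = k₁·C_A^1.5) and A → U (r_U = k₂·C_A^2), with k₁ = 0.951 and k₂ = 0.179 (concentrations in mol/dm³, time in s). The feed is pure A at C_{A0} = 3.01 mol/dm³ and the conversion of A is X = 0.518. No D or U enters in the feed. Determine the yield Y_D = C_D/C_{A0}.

0.422

Exit C_A = C_{A0}(1−X) = 3.01×0.482 = 1.451 mol/dm³.
Rates in a CSTR are evaluated at the outlet concentration: r_D = 0.951×1.451^1.5 = 1.662, r_U = 0.179×1.451^2 = 0.3768.
Fraction of consumed A going to D: r_D/(r_D+r_U) = 0.8152.
C_D = 0.8152·C_{A0}·X = 0.8152×3.01×0.518 = 1.27 mol/dm³; Y_D = C_D/C_{A0} = 0.422.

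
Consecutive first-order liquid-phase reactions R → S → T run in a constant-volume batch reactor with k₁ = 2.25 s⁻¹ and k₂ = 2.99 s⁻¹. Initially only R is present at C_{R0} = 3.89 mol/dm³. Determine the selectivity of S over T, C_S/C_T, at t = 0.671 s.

0.509

The intermediate concentration in a first-order A→B→C sequence is C_S = k₁C_{R0}(e^(−k₁t) − e^(−k₂t))/(k₂−k₁).
e^(−k₁t) = e^(−2.25×0.671) = e^(−1.510) = 0.2210; e^(−k₂t) = e^(−2.006) = 0.1345.
C_S = 2.25×3.89/(2.99−2.25) × (0.2210−0.1345) = 11.83×0.08648 = 1.023 mol/dm³.
C_R = C_{R0}e^(−k₁t) = 0.8596 mol/dm³, so C_T = C_{R0}−C_R−C_S = 2.008 mol/dm³; C_S/C_T = 0.509.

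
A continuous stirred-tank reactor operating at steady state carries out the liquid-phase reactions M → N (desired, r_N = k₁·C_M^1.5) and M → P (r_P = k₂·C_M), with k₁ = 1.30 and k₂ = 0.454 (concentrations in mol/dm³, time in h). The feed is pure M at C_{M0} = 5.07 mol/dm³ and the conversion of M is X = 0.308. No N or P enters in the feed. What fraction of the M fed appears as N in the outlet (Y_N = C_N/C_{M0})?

Exit C_M = C_{M0}(1−X) = 5.07×0.692 = 3.508 mol/dm³.
Rates in a CSTR are evaluated at the outlet concentration: r_N = 1.30×3.508^1.5 = 8.543, r_P = 0.454×3.508 = 1.593.
Fraction of consumed M going to N: r_N/(r_N+r_P) = 0.8429.
C_N = 0.8429·C_{M0}·X = 0.8429×5.07×0.308 = 1.32 mol/dm³; Y_N = C_N/C_{M0} = 0.260.

0.260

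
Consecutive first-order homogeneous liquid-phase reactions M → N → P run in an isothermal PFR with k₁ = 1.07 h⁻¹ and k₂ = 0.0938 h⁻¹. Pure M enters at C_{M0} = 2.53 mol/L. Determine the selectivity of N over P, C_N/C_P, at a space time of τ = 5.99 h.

1.66

Solving the coupled first-order balances gives C_N(τ) = [k₁/(k₂−k₁)]·C_{M0}·(e^(−k₁τ) − e^(−k₂τ)).
e^(−k₁τ) = e^(−1.07×5.99) = e^(−6.409) = 0.001646; e^(−k₂τ) = e^(−0.5619) = 0.5701.
C_N = 1.07×2.53/(0.0938−1.07) × (0.001646−0.5701) = (-2.773)×(-0.5685) = 1.577 mol/L.
C_M = C_{M0}e^(−k₁τ) = 0.004165 mol/L, so C_P = C_{M0}−C_M−C_N = 0.9493 mol/L; C_N/C_P = 1.66.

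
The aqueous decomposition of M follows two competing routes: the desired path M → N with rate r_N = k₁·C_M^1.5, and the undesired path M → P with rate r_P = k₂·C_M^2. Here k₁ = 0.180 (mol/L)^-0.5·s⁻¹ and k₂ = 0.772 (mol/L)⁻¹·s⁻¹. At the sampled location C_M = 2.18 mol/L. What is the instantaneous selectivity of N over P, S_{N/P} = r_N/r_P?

S_{N/P} = r_N/r_P = (k₁·C_M^1.5)/(k₂·C_M^2) = (k₁/k₂)·C_M^-0.5.
= (0.180×2.180^1.5) / (0.772×2.180^2) = 0.5794/3.669 = 0.158.
The undesired path is higher order in M, so low C_M (CSTR or dilute feed) favours N.

0.158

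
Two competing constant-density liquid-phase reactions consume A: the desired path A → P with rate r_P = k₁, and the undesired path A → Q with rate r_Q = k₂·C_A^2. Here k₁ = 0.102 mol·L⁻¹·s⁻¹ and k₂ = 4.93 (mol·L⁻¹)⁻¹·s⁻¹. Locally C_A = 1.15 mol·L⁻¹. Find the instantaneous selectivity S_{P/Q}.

S_{P/Q} = r_P/r_Q = (k₁)/(k₂·C_A^2) = (k₁/k₂)·C_A^-2.
= (0.102) / (4.93×1.150^2) = 0.1020/6.520 = 0.0156.

0.0156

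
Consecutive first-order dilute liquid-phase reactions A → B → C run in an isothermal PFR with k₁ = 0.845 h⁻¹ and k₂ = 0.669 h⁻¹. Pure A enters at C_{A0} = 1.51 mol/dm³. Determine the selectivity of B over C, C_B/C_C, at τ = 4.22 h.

For first-order series with pure A initially, C_B(τ) = k₁C_{A0}/(k₂−k₁)·(e^(−k₁τ) − e^(−k₂τ)).
e^(−k₁τ) = e^(−0.845×4.22) = e^(−3.566) = 0.02827; e^(−k₂τ) = e^(−2.823) = 0.05942.
C_B = 0.845×1.51/(0.669−0.845) × (0.02827−0.05942) = (-7.250)×(-0.03115) = 0.2258 mol/dm³.
C_A = C_{A0}e^(−k₁τ) = 0.04269 mol/dm³, so C_C = C_{A0}−C_A−C_B = 1.242 mol/dm³; C_B/C_C = 0.182.

0.182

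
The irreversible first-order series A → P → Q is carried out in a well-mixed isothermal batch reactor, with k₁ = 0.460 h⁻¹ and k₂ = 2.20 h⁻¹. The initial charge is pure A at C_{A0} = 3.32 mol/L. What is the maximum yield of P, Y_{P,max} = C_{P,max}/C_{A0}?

Evaluating C_P at t_opt = ln(k₂/k₁)/(k₂−k₁) gives C_{P,max}/C_{A0} = (k₁/k₂)^[k₂/(k₂−k₁)].
= (0.460/2.20)^(2.20/(2.20−0.460)) = (0.2091)^(1.264) = 0.1382.

0.138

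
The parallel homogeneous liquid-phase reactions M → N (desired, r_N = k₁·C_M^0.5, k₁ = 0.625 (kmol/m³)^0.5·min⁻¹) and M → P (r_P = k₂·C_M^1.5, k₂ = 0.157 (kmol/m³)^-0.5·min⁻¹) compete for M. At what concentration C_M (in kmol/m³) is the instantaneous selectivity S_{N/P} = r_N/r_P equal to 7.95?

0.501 kmol/m³

S_{N/P} = (k₁/k₂)·C_M⁻¹ ⇒ C_M = (S·k₂/k₁)^(-1).
= (7.95×0.157/0.625)^(-1) = (1.997)^(-1) = 0.501 kmol/m³.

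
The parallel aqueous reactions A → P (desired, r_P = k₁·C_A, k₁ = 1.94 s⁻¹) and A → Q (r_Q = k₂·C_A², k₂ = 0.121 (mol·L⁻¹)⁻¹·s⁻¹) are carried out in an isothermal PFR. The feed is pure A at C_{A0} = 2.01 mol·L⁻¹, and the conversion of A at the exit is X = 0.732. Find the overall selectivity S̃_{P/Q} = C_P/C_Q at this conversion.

C_A = C_{A0}(1−X) = 0.5387 mol·L⁻¹.
Along a PFR/batch, dC_P/dC_A = −r_P/(r_P+r_Q) = −k₁/(k₁+k₂·C_A).
Integrating from C_{A0} to C_A: C_P = (1.94/0.121)·ln[(1.94+0.121·2.01)/(1.94+0.121·0.539)] = 16.03·ln(2.183/2.005) = 1.364 mol·L⁻¹.
C_Q = (C_{A0}−C_A)−C_P = 0.1075 mol·L⁻¹; S̃_{P/Q} = 1.364/0.1075 = 12.7.

12.7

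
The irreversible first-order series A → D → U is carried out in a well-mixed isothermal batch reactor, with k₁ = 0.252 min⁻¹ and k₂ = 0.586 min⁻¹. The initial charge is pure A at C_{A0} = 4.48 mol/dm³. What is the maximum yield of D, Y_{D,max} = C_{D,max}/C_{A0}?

0.228

At the optimum, C_{D,max}/C_{A0} = (k₁/k₂)^[k₂/(k₂−k₁)].
= (0.252/0.586)^(0.586/(0.586−0.252)) = (0.4300)^(1.754) = 0.2275.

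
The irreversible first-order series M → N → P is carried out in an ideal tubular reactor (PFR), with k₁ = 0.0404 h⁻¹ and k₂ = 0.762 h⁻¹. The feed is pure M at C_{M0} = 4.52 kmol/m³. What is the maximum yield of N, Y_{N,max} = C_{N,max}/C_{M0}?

At the optimum, C_{N,max}/C_{M0} = (k₁/k₂)^[k₂/(k₂−k₁)].
= (0.0404/0.762)^(0.762/(0.762−0.0404)) = (0.05302)^(1.056) = 0.04498.

0.0450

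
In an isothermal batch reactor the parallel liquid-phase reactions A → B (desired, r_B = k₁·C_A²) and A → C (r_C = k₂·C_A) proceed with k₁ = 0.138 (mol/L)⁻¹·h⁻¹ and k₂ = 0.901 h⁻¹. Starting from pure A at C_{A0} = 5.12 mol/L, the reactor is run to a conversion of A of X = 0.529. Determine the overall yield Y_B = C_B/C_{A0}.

C_A = C_{A0}(1−X) = 2.412 mol/L.
Along a PFR/batch, dC_C/dC_A = −r_C/(r_B+r_C) = −k₂/(k₂+k₁·C_A).
Integrating from C_{A0} to C_A: C_C = (0.901/0.138)·ln[(0.901+0.138·5.12)/(0.901+0.138·2.41)] = 6.529·ln(1.608/1.234) = 1.728 mol/L.
Then C_B = (C_{A0}−C_A) − C_C = 2.708 − 1.728 = 0.9807 mol/L.
Y_B = C_B/C_{A0} = 0.9807/5.12 = 0.192.

0.192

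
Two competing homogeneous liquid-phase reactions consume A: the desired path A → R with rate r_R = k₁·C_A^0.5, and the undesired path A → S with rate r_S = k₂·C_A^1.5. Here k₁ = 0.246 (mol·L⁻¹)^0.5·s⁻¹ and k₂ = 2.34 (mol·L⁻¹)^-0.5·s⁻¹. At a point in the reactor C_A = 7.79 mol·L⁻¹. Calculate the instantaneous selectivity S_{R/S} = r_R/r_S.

0.0135

S_{R/S} = r_R/r_S = (k₁·C_A^0.5)/(k₂·C_A^1.5) = (k₁/k₂)·C_A⁻¹.
= (0.246×7.790^0.5) / (2.34×7.790^1.5) = 0.6866/50.88 = 0.0135.
The undesired path is higher order in A, so low C_A (CSTR or dilute feed) favours R.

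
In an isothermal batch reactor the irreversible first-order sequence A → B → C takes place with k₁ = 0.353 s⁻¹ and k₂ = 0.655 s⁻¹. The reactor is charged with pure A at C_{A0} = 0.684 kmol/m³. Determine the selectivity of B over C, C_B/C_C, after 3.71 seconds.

The intermediate concentration in a first-order A→B→C sequence is C_B = k₁C_{A0}(e^(−k₁t) − e^(−k₂t))/(k₂−k₁).
e^(−k₁t) = e^(−0.353×3.71) = e^(−1.310) = 0.2699; e^(−k₂t) = e^(−2.430) = 0.08803.
C_B = 0.353×0.684/(0.655−0.353) × (0.2699−0.08803) = 0.7995×0.1819 = 0.1454 kmol/m³.
C_A = C_{A0}e^(−k₁t) = 0.1846 kmol/m³, so C_C = C_{A0}−C_A−C_B = 0.3540 kmol/m³; C_B/C_C = 0.411.

0.411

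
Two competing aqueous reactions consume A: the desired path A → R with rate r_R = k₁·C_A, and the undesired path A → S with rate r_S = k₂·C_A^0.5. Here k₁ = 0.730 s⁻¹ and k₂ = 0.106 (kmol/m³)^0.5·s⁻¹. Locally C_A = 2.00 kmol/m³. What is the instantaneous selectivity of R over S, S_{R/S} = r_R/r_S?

S_{R/S} = r_R/r_S = (k₁·C_A)/(k₂·C_A^0.5) = (k₁/k₂)·C_A^0.5.
= (0.730×2.000) / (0.106×2.000^0.5) = 1.460/0.1499 = 9.74.
Since the desired path is higher order in A, keeping C_A high (PFR or concentrated feed) favours R.

9.74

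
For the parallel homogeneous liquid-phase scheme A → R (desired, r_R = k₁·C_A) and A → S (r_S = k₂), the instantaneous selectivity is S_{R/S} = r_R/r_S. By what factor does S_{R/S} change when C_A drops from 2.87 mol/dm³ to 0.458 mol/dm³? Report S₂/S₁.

0.160

S_{R/S} = (k₁/k₂)·C_A, so S₂/S₁ = (C_{A,2}/C_{A,1}).
= 0.458/2.87 = 0.160.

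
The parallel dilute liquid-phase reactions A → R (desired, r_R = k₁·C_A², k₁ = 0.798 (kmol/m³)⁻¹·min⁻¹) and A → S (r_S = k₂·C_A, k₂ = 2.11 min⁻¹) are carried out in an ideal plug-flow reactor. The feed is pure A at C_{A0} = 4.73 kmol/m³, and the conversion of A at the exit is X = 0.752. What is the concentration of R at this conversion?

1.82 kmol/m³

C_A = C_{A0}(1−X) = 1.173 kmol/m³.
Along a PFR/batch, dC_S/dC_A = −r_S/(r_R+r_S) = −k₂/(k₂+k₁·C_A).
Integrating from C_{A0} to C_A: C_S = (2.11/0.798)·ln[(2.11+0.798·4.73)/(2.11+0.798·1.17)] = 2.644·ln(5.885/3.046) = 1.741 kmol/m³.
Then C_R = (C_{A0}−C_A) − C_S = 3.557 − 1.741 = 1.816 kmol/m³.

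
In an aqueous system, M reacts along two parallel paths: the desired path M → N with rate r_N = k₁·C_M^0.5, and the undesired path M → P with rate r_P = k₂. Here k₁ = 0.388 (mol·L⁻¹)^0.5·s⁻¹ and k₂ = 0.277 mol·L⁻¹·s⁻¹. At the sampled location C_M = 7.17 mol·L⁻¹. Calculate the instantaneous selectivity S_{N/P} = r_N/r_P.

S_{N/P} = r_N/r_P = (k₁·C_M^0.5)/(k₂) = (k₁/k₂)·C_M^0.5.
= (0.388×7.170^0.5) / (0.277) = 1.039/0.2770 = 3.75.
Since the desired path is higher order in M, keeping C_M high (PFR or concentrated feed) favours N.

3.75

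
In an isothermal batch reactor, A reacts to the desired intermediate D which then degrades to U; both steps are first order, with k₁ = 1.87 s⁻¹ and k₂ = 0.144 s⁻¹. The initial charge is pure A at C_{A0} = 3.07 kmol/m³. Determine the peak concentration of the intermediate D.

2.48 kmol/m³

At the optimum, C_{D,max}/C_{A0} = (k₁/k₂)^[k₂/(k₂−k₁)].
= (1.87/0.144)^(0.144/(0.144−1.87)) = (12.99)^(-0.08343) = 0.8074.
C_{D,max} = 0.8074×3.07 = 2.48 kmol/m³.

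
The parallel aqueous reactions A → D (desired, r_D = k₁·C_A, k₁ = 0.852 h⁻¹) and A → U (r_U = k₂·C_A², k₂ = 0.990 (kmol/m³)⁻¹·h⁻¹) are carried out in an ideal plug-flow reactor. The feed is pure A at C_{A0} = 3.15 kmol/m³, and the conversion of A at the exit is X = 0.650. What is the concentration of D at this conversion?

C_A = C_{A0}(1−X) = 1.102 kmol/m³.
Along a PFR/batch, dC_D/dC_A = −r_D/(r_D+r_U) = −k₁/(k₁+k₂·C_A).
Integrating from C_{A0} to C_A: C_D = (0.852/0.990)·ln[(0.852+0.990·3.15)/(0.852+0.990·1.10)] = 0.8606·ln(3.970/1.943) = 0.6148 kmol/m³.

0.615 kmol/m³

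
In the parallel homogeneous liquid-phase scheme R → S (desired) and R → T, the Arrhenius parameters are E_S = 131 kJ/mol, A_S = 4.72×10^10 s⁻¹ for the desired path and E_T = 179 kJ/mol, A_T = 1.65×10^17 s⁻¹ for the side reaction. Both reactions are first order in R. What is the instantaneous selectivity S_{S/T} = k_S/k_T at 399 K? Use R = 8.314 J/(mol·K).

0.550

With equal orders, S_{S/T} = k_S/k_T = (A_S/A_T)·exp[(E_T−E_S)/(RT)].
(E_T−E_S)/(RT) = (179−131)×10³/(8.314×399) = 48000/3317 = 14.47.
k_S/k_T = (4.72×10^10/1.65×10^17)·exp(14.47) = 2.861×10^-7 × 1.924×10^6 = 0.550.
Since E_S < E_T, lowering the temperature improves selectivity toward S.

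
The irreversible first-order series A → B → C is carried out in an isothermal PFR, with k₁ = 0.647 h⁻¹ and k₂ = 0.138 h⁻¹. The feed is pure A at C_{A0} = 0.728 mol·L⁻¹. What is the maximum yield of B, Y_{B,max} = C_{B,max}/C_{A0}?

For a first-order series the maximum intermediate yield is C_{B,max}/C_{A0} = (k₁/k₂)^[k₂/(k₂−k₁)].
= (0.647/0.138)^(0.138/(0.138−0.647)) = (4.688)^(-0.2711) = 0.6578.

0.658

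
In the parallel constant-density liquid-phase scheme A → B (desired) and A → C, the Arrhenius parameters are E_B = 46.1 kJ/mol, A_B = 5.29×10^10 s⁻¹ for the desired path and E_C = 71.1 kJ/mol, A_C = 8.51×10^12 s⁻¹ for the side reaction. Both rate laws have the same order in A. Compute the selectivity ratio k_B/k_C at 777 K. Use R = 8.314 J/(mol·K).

With equal orders, S_{B/C} = k_B/k_C = (A_B/A_C)·exp[(E_C−E_B)/(RT)].
(E_C−E_B)/(RT) = (71.1−46.1)×10³/(8.314×777) = 25000/6460 = 3.870.
k_B/k_C = (5.29×10^10/8.51×10^12)·exp(3.870) = 0.006216 × 47.94 = 0.298.
Since E_B < E_C, lowering the temperature improves selectivity toward B.

0.298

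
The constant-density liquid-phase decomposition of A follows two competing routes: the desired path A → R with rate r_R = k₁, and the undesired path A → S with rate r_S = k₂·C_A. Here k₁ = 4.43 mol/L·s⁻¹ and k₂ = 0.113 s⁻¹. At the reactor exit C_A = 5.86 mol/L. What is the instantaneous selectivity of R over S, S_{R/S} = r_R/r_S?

S_{R/S} = r_R/r_S = (k₁)/(k₂·C_A) = (k₁/k₂)·C_A⁻¹.
= (4.43) / (0.113×5.860) = 4.430/0.6622 = 6.69.
The undesired path is higher order in A, so low C_A (CSTR or dilute feed) favours R.

6.69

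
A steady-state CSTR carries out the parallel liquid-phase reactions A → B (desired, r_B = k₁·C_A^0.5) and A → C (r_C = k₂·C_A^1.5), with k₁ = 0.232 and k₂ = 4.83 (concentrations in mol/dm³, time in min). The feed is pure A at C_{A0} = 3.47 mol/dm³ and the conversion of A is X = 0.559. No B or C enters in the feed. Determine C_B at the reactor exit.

0.0590 mol/dm³

Exit C_A = C_{A0}(1−X) = 3.47×0.441 = 1.530 mol/dm³.
Rates in a CSTR are evaluated at the outlet concentration: r_B = 0.232×1.530^0.5 = 0.2870, r_C = 4.83×1.530^1.5 = 9.143.
Fraction of consumed A going to B: r_B/(r_B+r_C) = 0.03043.
C_B = 0.03043·C_{A0}·X = 0.03043×3.47×0.559 = 0.0590 mol/dm³.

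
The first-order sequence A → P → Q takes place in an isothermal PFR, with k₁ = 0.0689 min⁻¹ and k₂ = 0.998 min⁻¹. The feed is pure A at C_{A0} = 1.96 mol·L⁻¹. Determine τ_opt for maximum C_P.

Setting dC_P/dτ = 0 gives τ_opt = ln(k₂/k₁)/(k₂−k₁).
= ln(0.998/0.0689)/(0.998−0.0689) = ln(14.48)/0.9291 = 2.673/0.9291 = 2.88 min.

2.88 min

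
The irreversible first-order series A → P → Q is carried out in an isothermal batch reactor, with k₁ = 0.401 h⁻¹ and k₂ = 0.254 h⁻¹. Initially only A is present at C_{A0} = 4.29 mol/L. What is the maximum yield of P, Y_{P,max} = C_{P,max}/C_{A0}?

For a first-order series the maximum intermediate yield is C_{P,max}/C_{A0} = (k₁/k₂)^[k₂/(k₂−k₁)].
= (0.401/0.254)^(0.254/(0.254−0.401)) = (1.579)^(-1.728) = 0.4543.

0.454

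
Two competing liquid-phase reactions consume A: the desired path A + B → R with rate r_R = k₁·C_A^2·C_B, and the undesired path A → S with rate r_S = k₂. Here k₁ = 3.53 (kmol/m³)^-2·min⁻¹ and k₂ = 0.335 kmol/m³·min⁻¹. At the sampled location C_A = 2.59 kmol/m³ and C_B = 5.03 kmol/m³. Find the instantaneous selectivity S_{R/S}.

356

S_{R/S} = r_R/r_S = (k₁·C_A^2·C_B)/(k₂) = (k₁/k₂)·C_A^2·C_B.
= (3.53×2.590^2×5.030) / (0.335) = 119.1/0.3350 = 356.
Since the desired path is higher order in A, keeping C_A high (PFR or concentrated feed) favours R.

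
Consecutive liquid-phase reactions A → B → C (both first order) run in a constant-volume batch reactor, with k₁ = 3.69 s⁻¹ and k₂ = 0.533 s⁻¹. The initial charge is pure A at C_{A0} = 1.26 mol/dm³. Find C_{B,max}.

0.909 mol/dm³

At the optimum, C_{B,max}/C_{A0} = (k₁/k₂)^[k₂/(k₂−k₁)].
= (3.69/0.533)^(0.533/(0.533−3.69)) = (6.923)^(-0.1688) = 0.7213.
C_{B,max} = 0.7213×1.26 = 0.909 mol/dm³.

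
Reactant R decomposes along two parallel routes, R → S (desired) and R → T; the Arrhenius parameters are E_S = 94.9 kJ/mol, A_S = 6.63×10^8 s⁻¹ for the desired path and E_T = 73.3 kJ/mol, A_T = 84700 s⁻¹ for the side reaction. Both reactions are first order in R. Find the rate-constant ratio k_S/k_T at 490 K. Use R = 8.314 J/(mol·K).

39.0

Since both paths have the same order in R, the concentration cancels and S_{S/T} = k_S/k_T = (A_S/A_T)·exp[(E_T−E_S)/(RT)].
(E_T−E_S)/(RT) = (73.3−94.9)×10³/(8.314×490) = -21600/4074 = -5.302.
k_S/k_T = (6.63×10^8/84700)·exp(-5.302) = 7828 × 0.004981 = 39.0.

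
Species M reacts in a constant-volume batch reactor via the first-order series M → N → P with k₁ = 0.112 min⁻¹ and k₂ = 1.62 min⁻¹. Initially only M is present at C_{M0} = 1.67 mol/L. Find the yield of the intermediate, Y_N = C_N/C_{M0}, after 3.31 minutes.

0.0509

The intermediate concentration in a first-order A→B→C sequence is C_N = k₁C_{M0}(e^(−k₁t) − e^(−k₂t))/(k₂−k₁).
e^(−k₁t) = e^(−0.112×3.31) = e^(−0.3707) = 0.6902; e^(−k₂t) = e^(−5.362) = 0.004691.
C_N = 0.112×1.67/(1.62−0.112) × (0.6902−0.004691) = 0.1240×0.6855 = 0.08503 mol/L.
Y_N = C_N/C_{M0} = 0.08503/1.67 = 0.0509.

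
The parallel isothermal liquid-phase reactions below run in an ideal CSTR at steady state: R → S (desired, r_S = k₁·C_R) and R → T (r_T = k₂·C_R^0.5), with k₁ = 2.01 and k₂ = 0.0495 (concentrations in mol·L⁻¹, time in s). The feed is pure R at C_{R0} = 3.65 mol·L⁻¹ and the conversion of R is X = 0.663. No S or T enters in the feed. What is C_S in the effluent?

2.37 mol·L⁻¹

Exit C_R = C_{R0}(1−X) = 3.65×0.337 = 1.230 mol·L⁻¹.
Rates in a CSTR are evaluated at the outlet concentration: r_S = 2.01×1.230 = 2.472, r_T = 0.0495×1.230^0.5 = 0.05490.
Fraction of consumed R going to S: r_S/(r_S+r_T) = 0.9783.
C_S = 0.9783·C_{R0}·X = 0.9783×3.65×0.663 = 2.37 mol·L⁻¹.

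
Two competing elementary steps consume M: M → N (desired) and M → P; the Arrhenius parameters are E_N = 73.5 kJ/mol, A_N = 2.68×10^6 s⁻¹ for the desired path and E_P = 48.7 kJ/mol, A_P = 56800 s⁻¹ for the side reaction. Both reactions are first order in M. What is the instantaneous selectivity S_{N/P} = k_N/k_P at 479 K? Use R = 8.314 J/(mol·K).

With equal orders, S_{N/P} = k_N/k_P = (A_N/A_P)·exp[(E_P−E_N)/(RT)].
(E_P−E_N)/(RT) = (48.7−73.5)×10³/(8.314×479) = -24800/3982 = -6.227.
k_N/k_P = (2.68×10^6/56800)·exp(-6.227) = 47.18 × 0.001975 = 0.0932.

0.0932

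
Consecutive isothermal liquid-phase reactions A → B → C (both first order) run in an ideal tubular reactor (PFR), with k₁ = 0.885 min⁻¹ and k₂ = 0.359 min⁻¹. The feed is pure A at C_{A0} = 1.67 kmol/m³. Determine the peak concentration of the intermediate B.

0.902 kmol/m³

At the optimum, C_{B,max}/C_{A0} = (k₁/k₂)^[k₂/(k₂−k₁)].
= (0.885/0.359)^(0.359/(0.359−0.885)) = (2.465)^(-0.6825) = 0.5402.
C_{B,max} = 0.5402×1.67 = 0.902 kmol/m³.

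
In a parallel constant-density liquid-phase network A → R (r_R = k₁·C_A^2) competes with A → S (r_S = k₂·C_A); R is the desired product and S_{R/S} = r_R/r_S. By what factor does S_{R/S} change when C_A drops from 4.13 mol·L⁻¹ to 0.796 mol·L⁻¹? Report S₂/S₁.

0.193

S_{R/S} = (k₁/k₂)·C_A, so S₂/S₁ = (C_{A,2}/C_{A,1}).
= 0.796/4.13 = 0.193.
Selectivity toward R falls as C_A falls — high-concentration operation is favoured.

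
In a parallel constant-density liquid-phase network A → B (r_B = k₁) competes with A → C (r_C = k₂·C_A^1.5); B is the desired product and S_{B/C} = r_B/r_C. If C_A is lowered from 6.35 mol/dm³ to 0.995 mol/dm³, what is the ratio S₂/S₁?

S_{B/C} = (k₁/k₂)·C_A^-1.5, so S₂/S₁ = (C_{A,2}/C_{A,1})^-1.5.
= (0.995/6.35)^(-1.5) = (0.1567)^(-1.5) = 16.1.

16.1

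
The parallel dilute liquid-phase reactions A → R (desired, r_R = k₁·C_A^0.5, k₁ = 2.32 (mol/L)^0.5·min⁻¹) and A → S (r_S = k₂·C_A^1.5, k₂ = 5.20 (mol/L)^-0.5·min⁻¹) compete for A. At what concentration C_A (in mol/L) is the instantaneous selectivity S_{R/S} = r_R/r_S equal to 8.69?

S_{R/S} = (k₁/k₂)·C_A⁻¹ ⇒ C_A = (S·k₂/k₁)^(-1).
= (8.69×5.20/2.32)^(-1) = (19.48)^(-1) = 0.0513 mol/L.

0.0513 mol/L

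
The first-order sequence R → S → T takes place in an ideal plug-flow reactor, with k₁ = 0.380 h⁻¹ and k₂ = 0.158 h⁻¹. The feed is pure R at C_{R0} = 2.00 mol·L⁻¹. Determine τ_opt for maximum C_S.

Setting dC_S/dτ = 0 gives τ_opt = ln(k₂/k₁)/(k₂−k₁).
= ln(0.158/0.380)/(0.158−0.380) = ln(0.4158)/-0.2220 = -0.8776/-0.2220 = 3.95 h.

3.95 h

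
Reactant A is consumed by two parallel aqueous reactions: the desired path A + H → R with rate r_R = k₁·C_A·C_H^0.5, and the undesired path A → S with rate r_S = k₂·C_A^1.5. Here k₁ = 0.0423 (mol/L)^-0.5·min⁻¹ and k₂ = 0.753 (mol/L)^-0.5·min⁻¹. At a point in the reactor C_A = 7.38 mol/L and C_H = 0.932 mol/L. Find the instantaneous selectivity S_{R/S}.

S_{R/S} = r_R/r_S = (k₁·C_A·C_H^0.5)/(k₂·C_A^1.5) = (k₁/k₂)·C_A^-0.5·C_H^0.5.
= (0.0423×7.380×0.9320^0.5) / (0.753×7.380^1.5) = 0.3014/15.10 = 0.0200.

0.0200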